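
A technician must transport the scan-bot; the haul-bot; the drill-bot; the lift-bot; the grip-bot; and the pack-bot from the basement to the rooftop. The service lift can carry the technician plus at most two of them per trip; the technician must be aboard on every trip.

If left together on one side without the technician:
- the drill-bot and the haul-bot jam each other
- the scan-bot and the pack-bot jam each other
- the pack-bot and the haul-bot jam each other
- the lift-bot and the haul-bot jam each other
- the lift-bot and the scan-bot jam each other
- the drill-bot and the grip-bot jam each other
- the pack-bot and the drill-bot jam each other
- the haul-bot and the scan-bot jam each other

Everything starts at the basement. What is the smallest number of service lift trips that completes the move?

impossible

Whatever the first load, the items left behind include a forbidden pair without the technician. No opening move is safe, so no plan exists.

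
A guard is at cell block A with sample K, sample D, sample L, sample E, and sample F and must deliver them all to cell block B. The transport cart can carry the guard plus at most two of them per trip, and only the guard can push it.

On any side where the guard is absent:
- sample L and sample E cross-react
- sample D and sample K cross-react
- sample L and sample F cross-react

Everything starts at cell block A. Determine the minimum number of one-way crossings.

Counting alone: the guard can take at most 2 across per trip to cell block B, so moving all 5 needs at least 3 loaded trips out, with a return between consecutive ones — at least 5 crossings.
The plan below uses exactly 5 crossings, so it is optimal:
1. Guard goes to cell block B with sample K and sample L.  [cell block A: sample D, sample E, sample F | cell block B: sample K, sample L]
2. Guard goes back to cell block A alone.  [cell block A: sample D, sample E, sample F | cell block B: sample K, sample L]
3. Guard goes to cell block B with sample E and sample F.  [cell block A: sample D | cell block B: sample E, sample F, sample K, sample L]
4. Guard goes back to cell block A with sample L.  [cell block A: sample D, sample L | cell block B: sample E, sample F, sample K]
5. Guard goes to cell block B with sample D and sample L.  [cell block A: — | cell block B: sample D, sample E, sample F, sample K, sample L]

5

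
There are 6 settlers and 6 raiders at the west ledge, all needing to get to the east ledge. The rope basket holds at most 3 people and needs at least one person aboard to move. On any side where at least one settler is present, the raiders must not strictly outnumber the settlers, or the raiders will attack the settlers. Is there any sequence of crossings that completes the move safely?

Following every safe sequence of crossings from the start, the most of the 12 that can be at the east ledge as the rope basket arrives there on crossings 1, 3, 5 is 3, 5, 6 respectively; the best ever achieved is 6 of 12.
From crossing 7 on, no configuration arises that was not already reachable earlier: only 17 distinct safe configurations (who is on which side, and where the rope basket is) can ever be reached, none of them has everyone across, and every continuation just revisits them. They are: 0 settlers + 0 raiders across (rope basket back at the start); 0 settlers + 1 raider across (rope basket there); 0 settlers + 1 raider across (rope basket back at the start); 0 settlers + 2 raiders across (rope basket there); 0 settlers + 2 raiders across (rope basket back at the start); 0 settlers + 3 raiders across (rope basket there); 0 settlers + 3 raiders across (rope basket back at the start); 0 settlers + 4 raiders across (rope basket there); 0 settlers + 4 raiders across (rope basket back at the start); 0 settlers + 5 raiders across (rope basket there); 0 settlers + 5 raiders across (rope basket back at the start); 0 settlers + 6 raiders across (rope basket there); 1 settler + 1 raider across (rope basket there); 1 settler + 1 raider across (rope basket back at the start); 2 settlers + 2 raiders across (rope basket there); 2 settlers + 2 raiders across (rope basket back at the start); 3 settlers + 3 raiders across (rope basket there). So no valid plan exists.

No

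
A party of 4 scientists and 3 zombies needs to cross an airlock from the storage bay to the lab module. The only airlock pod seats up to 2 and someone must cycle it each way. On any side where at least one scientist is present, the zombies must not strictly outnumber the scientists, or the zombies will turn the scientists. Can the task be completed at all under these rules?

Yes

1. 2 zombies → the lab module.  (the storage bay: 4S 1Z; the lab module: 0S 2Z)
2. 1 zombie ← the storage bay.  (the storage bay: 4S 2Z; the lab module: 0S 1Z)
3. 2 zombies → the lab module.  (the storage bay: 4S 0Z; the lab module: 0S 3Z)
4. 1 zombie ← the storage bay.  (the storage bay: 4S 1Z; the lab module: 0S 2Z)
5. 2 scientists → the lab module.  (the storage bay: 2S 1Z; the lab module: 2S 2Z)
6. 1 zombie ← the storage bay.  (the storage bay: 2S 2Z; the lab module: 2S 1Z)
7. 1 scientist and 1 zombie → the lab module.  (the storage bay: 1S 1Z; the lab module: 3S 2Z)
8. 1 scientist ← the storage bay.  (the storage bay: 2S 1Z; the lab module: 2S 2Z)
9. 1 scientist and 1 zombie → the lab module.  (the storage bay: 1S 0Z; the lab module: 3S 3Z)
10. 1 zombie ← the storage bay.  (the storage bay: 1S 1Z; the lab module: 3S 2Z)
11. 1 scientist and 1 zombie → the lab module.  (the storage bay: 0S 0Z; the lab module: 4S 3Z)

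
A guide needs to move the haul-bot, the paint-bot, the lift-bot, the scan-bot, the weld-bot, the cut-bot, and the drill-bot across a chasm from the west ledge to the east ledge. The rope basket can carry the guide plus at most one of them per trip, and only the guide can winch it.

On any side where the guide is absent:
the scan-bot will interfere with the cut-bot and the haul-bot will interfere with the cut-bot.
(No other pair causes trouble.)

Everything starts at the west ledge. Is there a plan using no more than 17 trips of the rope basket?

Yes

Yes — this plan uses 15 crossings (≤ 17):
1. Guide goes to the east ledge with the cut-bot.  [the west ledge: the drill-bot, the haul-bot, the lift-bot, the paint-bot, the scan-bot, the weld-bot | the east ledge: the cut-bot]
2. Guide goes back to the west ledge alone.  [the west ledge: the drill-bot, the haul-bot, the lift-bot, the paint-bot, the scan-bot, the weld-bot | the east ledge: the cut-bot]
3. Guide goes to the east ledge with the haul-bot.  [the west ledge: the drill-bot, the lift-bot, the paint-bot, the scan-bot, the weld-bot | the east ledge: the cut-bot, the haul-bot]
4. Guide goes back to the west ledge with the cut-bot.  [the west ledge: the cut-bot, the drill-bot, the lift-bot, the paint-bot, the scan-bot, the weld-bot | the east ledge: the haul-bot]
5. Guide goes to the east ledge with the scan-bot.  [the west ledge: the cut-bot, the drill-bot, the lift-bot, the paint-bot, the weld-bot | the east ledge: the haul-bot, the scan-bot]
6. Guide goes back to the west ledge alone.  [the west ledge: the cut-bot, the drill-bot, the lift-bot, the paint-bot, the weld-bot | the east ledge: the haul-bot, the scan-bot]
7. Guide goes to the east ledge with the paint-bot.  [the west ledge: the cut-bot, the drill-bot, the lift-bot, the weld-bot | the east ledge: the haul-bot, the paint-bot, the scan-bot]
8. Guide goes back to the west ledge alone.  [the west ledge: the cut-bot, the drill-bot, the lift-bot, the weld-bot | the east ledge: the haul-bot, the paint-bot, the scan-bot]
9. Guide goes to the east ledge with the lift-bot.  [the west ledge: the cut-bot, the drill-bot, the weld-bot | the east ledge: the haul-bot, the lift-bot, the paint-bot, the scan-bot]
10. Guide goes back to the west ledge alone.  [the west ledge: the cut-bot, the drill-bot, the weld-bot | the east ledge: the haul-bot, the lift-bot, the paint-bot, the scan-bot]
11. Guide goes to the east ledge with the weld-bot.  [the west ledge: the cut-bot, the drill-bot | the east ledge: the haul-bot, the lift-bot, the paint-bot, the scan-bot, the weld-bot]
12. Guide goes back to the west ledge alone.  [the west ledge: the cut-bot, the drill-bot | the east ledge: the haul-bot, the lift-bot, the paint-bot, the scan-bot, the weld-bot]
13. Guide goes to the east ledge with the drill-bot.  [the west ledge: the cut-bot | the east ledge: the drill-bot, the haul-bot, the lift-bot, the paint-bot, the scan-bot, the weld-bot]
14. Guide goes back to the west ledge alone.  [the west ledge: the cut-bot | the east ledge: the drill-bot, the haul-bot, the lift-bot, the paint-bot, the scan-bot, the weld-bot]
15. Guide goes to the east ledge with the cut-bot.  [the west ledge: — | the east ledge: the cut-bot, the drill-bot, the haul-bot, the lift-bot, the paint-bot, the scan-bot, the weld-bot]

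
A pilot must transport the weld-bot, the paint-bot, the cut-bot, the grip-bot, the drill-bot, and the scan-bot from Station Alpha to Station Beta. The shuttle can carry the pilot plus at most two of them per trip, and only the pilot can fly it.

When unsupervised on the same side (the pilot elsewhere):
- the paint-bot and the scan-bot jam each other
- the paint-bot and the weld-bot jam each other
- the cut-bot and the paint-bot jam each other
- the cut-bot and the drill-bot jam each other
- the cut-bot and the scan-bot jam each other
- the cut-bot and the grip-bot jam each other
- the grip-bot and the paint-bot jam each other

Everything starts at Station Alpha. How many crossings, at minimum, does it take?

9

Counting alone: the pilot can take at most 2 across per trip to Station Beta, so moving all 6 needs at least 3 loaded trips out, with a return between consecutive ones — at least 5 crossings.
The safety rule pushes this higher. Following every safe sequence of crossings, the most of the 6 that can be at Station Beta as the shuttle arrives there on crossings 5, 7 is 4, 5 respectively — never all 6.
So no plan with fewer than 9 crossings exists, and this one achieves 9:
1. Pilot goes to Station Beta with the cut-bot and the paint-bot.  [Station Alpha: the drill-bot, the grip-bot, the scan-bot, the weld-bot | Station Beta: the cut-bot, the paint-bot]
2. Pilot goes back to Station Alpha with the paint-bot.  [Station Alpha: the drill-bot, the grip-bot, the paint-bot, the scan-bot, the weld-bot | Station Beta: the cut-bot]
3. Pilot goes to Station Beta with the paint-bot and the weld-bot.  [Station Alpha: the drill-bot, the grip-bot, the scan-bot | Station Beta: the cut-bot, the paint-bot, the weld-bot]
4. Pilot goes back to Station Alpha with the paint-bot.  [Station Alpha: the drill-bot, the grip-bot, the paint-bot, the scan-bot | Station Beta: the cut-bot, the weld-bot]
5. Pilot goes to Station Beta with the grip-bot and the scan-bot.  [Station Alpha: the drill-bot, the paint-bot | Station Beta: the cut-bot, the grip-bot, the scan-bot, the weld-bot]
6. Pilot goes back to Station Alpha with the cut-bot.  [Station Alpha: the cut-bot, the drill-bot, the paint-bot | Station Beta: the grip-bot, the scan-bot, the weld-bot]
7. Pilot goes to Station Beta with the drill-bot and the paint-bot.  [Station Alpha: the cut-bot | Station Beta: the drill-bot, the grip-bot, the paint-bot, the scan-bot, the weld-bot]
8. Pilot goes back to Station Alpha with the paint-bot.  [Station Alpha: the cut-bot, the paint-bot | Station Beta: the drill-bot, the grip-bot, the scan-bot, the weld-bot]
9. Pilot goes to Station Beta with the cut-bot and the paint-bot.  [Station Alpha: — | Station Beta: the cut-bot, the drill-bot, the grip-bot, the paint-bot, the scan-bot, the weld-bot]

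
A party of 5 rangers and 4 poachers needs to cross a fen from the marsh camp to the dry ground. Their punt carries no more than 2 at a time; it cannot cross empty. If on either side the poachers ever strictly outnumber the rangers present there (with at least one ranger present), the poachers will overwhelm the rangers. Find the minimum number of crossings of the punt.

Counting alone: each trip to the dry ground takes at most 2 across and each return brings at least 1 back, so after t trips out (and t−1 returns) at most 2t − (t−1) of the 9 are across; that first reaches 9 at t = 8, so at least 15 crossings are needed.
The plan below uses exactly 15 crossings, so it is optimal:
1. 2 poachers → the dry ground.  (the marsh camp: 5R 2P; the dry ground: 0R 2P)
2. 1 poacher ← the marsh camp.  (the marsh camp: 5R 3P; the dry ground: 0R 1P)
3. 2 poachers → the dry ground.  (the marsh camp: 5R 1P; the dry ground: 0R 3P)
4. 1 poacher ← the marsh camp.  (the marsh camp: 5R 2P; the dry ground: 0R 2P)
5. 2 rangers → the dry ground.  (the marsh camp: 3R 2P; the dry ground: 2R 2P)
6. 1 poacher ← the marsh camp.  (the marsh camp: 3R 3P; the dry ground: 2R 1P)
7. 1 ranger and 1 poacher → the dry ground.  (the marsh camp: 2R 2P; the dry ground: 3R 2P)
8. 1 ranger ← the marsh camp.  (the marsh camp: 3R 2P; the dry ground: 2R 2P)
9. 1 ranger and 1 poacher → the dry ground.  (the marsh camp: 2R 1P; the dry ground: 3R 3P)
10. 1 poacher ← the marsh camp.  (the marsh camp: 2R 2P; the dry ground: 3R 2P)
11. 1 ranger and 1 poacher → the dry ground.  (the marsh camp: 1R 1P; the dry ground: 4R 3P)
12. 1 ranger ← the marsh camp.  (the marsh camp: 2R 1P; the dry ground: 3R 3P)
13. 1 ranger and 1 poacher → the dry ground.  (the marsh camp: 1R 0P; the dry ground: 4R 4P)
14. 1 poacher ← the marsh camp.  (the marsh camp: 1R 1P; the dry ground: 4R 3P)
15. 1 ranger and 1 poacher → the dry ground.  (the marsh camp: 0R 0P; the dry ground: 5R 4P)

15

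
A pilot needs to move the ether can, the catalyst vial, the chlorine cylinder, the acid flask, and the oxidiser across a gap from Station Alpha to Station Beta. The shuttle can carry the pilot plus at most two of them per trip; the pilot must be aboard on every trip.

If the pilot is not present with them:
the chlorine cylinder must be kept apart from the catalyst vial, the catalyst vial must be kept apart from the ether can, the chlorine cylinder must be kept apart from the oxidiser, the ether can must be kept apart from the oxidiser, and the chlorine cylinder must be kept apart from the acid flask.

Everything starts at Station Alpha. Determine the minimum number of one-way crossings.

7

Counting alone: the pilot can take at most 2 across per trip to Station Beta, so moving all 5 needs at least 3 loaded trips out, with a return between consecutive ones — at least 5 crossings.
The safety rule pushes this higher. Following every safe sequence of crossings, the most of the 5 that can be at Station Beta as the shuttle arrives there on crossing 5 is 4 — never all 5.
So no plan with fewer than 7 crossings exists, and this one achieves 7:
1. Pilot goes to Station Beta with the chlorine cylinder and the ether can.
2. Pilot goes back to Station Alpha alone.
3. Pilot goes to Station Beta with the catalyst vial.
4. Pilot goes back to Station Alpha with the chlorine cylinder and the ether can.
5. Pilot goes to Station Beta with the acid flask and the oxidiser.
6. Pilot goes back to Station Alpha alone.
7. Pilot goes to Station Beta with the chlorine cylinder and the ether can.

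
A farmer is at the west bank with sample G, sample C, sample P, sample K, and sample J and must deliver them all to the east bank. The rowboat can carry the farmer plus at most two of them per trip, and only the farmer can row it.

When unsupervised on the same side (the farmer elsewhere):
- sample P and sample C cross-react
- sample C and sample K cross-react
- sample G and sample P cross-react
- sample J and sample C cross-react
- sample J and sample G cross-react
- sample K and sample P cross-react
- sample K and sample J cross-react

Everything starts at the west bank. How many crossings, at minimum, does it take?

impossible

Whatever the first load, the items left behind include a forbidden pair without the farmer. No opening move is safe, so no plan exists.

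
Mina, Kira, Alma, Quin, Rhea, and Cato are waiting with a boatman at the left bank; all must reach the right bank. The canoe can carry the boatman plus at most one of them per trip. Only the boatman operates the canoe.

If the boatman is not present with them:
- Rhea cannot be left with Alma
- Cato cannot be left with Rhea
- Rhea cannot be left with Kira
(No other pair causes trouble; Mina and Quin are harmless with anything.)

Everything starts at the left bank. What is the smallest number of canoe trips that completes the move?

Following every safe sequence of crossings from the start, the most of the 6 that can be at the right bank as the canoe arrives there on crossings 1, 3, 5, 7 is 1, 2, 3, 4 respectively; the best ever achieved is 4 of 6.
From crossing 9 on, no configuration arises that was not already reachable earlier: only 36 distinct safe configurations (who is on which side, and where the canoe is) can ever be reached, none of them has everyone across, and every continuation just revisits them. So no valid plan exists.

impossible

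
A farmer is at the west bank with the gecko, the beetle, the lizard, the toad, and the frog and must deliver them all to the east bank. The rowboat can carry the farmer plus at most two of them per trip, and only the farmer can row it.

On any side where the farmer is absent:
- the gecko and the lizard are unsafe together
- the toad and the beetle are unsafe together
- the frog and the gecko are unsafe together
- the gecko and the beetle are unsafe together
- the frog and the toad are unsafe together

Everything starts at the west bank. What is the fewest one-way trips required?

7

Counting alone: the farmer can take at most 2 across per trip to the east bank, so moving all 5 needs at least 3 loaded trips out, with a return between consecutive ones — at least 5 crossings.
The safety rule pushes this higher. Following every safe sequence of crossings, the most of the 5 that can be at the east bank as the rowboat arrives there on crossing 5 is 4 — never all 5.
So no plan with fewer than 7 crossings exists, and this one achieves 7:
1. Farmer goes to the east bank with the gecko and the toad.  [the west bank: the beetle, the frog, the lizard | the east bank: the gecko, the toad]
2. Farmer goes back to the west bank alone.  [the west bank: the beetle, the frog, the lizard | the east bank: the gecko, the toad]
3. Farmer goes to the east bank with the beetle.  [the west bank: the frog, the lizard | the east bank: the beetle, the gecko, the toad]
4. Farmer goes back to the west bank with the gecko and the toad.  [the west bank: the frog, the gecko, the lizard, the toad | the east bank: the beetle]
5. Farmer goes to the east bank with the frog and the lizard.  [the west bank: the gecko, the toad | the east bank: the beetle, the frog, the lizard]
6. Farmer goes back to the west bank alone.  [the west bank: the gecko, the toad | the east bank: the beetle, the frog, the lizard]
7. Farmer goes to the east bank with the gecko and the toad.  [the west bank: — | the east bank: the beetle, the frog, the gecko, the lizard, the toad]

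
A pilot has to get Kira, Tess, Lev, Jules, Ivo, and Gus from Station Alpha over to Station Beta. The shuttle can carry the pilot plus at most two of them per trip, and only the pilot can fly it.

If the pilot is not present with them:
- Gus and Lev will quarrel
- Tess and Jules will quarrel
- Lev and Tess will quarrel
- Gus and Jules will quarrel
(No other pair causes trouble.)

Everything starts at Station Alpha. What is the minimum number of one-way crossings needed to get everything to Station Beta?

5

Counting alone: the pilot can take at most 2 across per trip to Station Beta, so moving all 6 needs at least 3 loaded trips out, with a return between consecutive ones — at least 5 crossings.
The plan below uses exactly 5 crossings, so it is optimal:
1. Pilot goes to Station Beta with Gus and Tess.
2. Pilot goes back to Station Alpha alone.
3. Pilot goes to Station Beta with Ivo and Kira.
4. Pilot goes back to Station Alpha alone.
5. Pilot goes to Station Beta with Jules and Lev.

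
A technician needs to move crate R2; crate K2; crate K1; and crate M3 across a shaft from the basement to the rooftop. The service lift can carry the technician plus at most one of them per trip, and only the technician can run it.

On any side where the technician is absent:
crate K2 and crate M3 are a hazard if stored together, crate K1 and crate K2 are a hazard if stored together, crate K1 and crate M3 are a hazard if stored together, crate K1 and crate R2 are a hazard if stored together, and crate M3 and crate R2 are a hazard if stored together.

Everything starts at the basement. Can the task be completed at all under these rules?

No

Whatever the first load, the items left behind include a forbidden pair without the technician. No opening move is safe, so no plan exists.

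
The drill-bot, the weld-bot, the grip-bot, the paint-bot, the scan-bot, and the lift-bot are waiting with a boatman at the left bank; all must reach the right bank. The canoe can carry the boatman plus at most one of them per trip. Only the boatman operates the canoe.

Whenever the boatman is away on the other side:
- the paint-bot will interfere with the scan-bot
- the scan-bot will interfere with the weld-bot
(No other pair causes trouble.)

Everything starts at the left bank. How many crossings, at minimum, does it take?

Counting alone: the boatman can take at most 1 across per trip to the right bank, so moving all 6 needs at least 6 loaded trips out, with a return between consecutive ones — at least 11 crossings.
The safety rule pushes this higher. Following every safe sequence of crossings, the most of the 6 that can be at the right bank as the canoe arrives there on crossing 11 is 5 — never all 6.
So no plan with fewer than 13 crossings exists, and this one achieves 13:
1. Boatman goes to the right bank with the scan-bot.
2. Boatman goes back to the left bank alone.
3. Boatman goes to the right bank with the drill-bot.
4. Boatman goes back to the left bank alone.
5. Boatman goes to the right bank with the weld-bot.
6. Boatman goes back to the left bank with the scan-bot.
7. Boatman goes to the right bank with the paint-bot.
8. Boatman goes back to the left bank alone.
9. Boatman goes to the right bank with the grip-bot.
10. Boatman goes back to the left bank alone.
11. Boatman goes to the right bank with the lift-bot.
12. Boatman goes back to the left bank alone.
13. Boatman goes to the right bank with the scan-bot.

13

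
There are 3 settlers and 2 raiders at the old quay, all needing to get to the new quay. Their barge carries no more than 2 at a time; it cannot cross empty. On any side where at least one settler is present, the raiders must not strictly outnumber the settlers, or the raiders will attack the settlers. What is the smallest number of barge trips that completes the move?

Counting alone: each trip to the new quay takes at most 2 across and each return brings at least 1 back, so after t trips out (and t−1 returns) at most 2t − (t−1) of the 5 are across; that first reaches 5 at t = 4, so at least 7 crossings are needed.
The plan below uses exactly 7 crossings, so it is optimal:
1. 2 raiders → the new quay.  (the old quay: 3S 0R; the new quay: 0S 2R)
2. 1 raider ← the old quay.  (the old quay: 3S 1R; the new quay: 0S 1R)
3. 2 settlers → the new quay.  (the old quay: 1S 1R; the new quay: 2S 1R)
4. 1 settler ← the old quay.  (the old quay: 2S 1R; the new quay: 1S 1R)
5. 1 settler and 1 raider → the new quay.  (the old quay: 1S 0R; the new quay: 2S 2R)
6. 1 raider ← the old quay.  (the old quay: 1S 1R; the new quay: 2S 1R)
7. 1 settler and 1 raider → the new quay.  (the old quay: 0S 0R; the new quay: 3S 2R)

7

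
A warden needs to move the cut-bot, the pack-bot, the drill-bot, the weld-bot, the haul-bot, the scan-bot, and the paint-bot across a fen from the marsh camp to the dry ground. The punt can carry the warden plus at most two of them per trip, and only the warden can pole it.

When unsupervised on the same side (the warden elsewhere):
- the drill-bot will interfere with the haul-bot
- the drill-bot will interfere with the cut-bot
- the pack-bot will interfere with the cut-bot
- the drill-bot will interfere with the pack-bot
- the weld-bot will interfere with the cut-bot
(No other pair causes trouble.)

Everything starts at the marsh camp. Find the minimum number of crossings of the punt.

11

Counting alone: the warden can take at most 2 across per trip to the dry ground, so moving all 7 needs at least 4 loaded trips out, with a return between consecutive ones — at least 7 crossings.
The safety rule pushes this higher. Following every safe sequence of crossings, the most of the 7 that can be at the dry ground as the punt arrives there on crossings 7, 9 is 5, 6 respectively — never all 7.
So no plan with fewer than 11 crossings exists, and this one achieves 11:
1. Warden goes to the dry ground with the cut-bot and the drill-bot.
2. Warden goes back to the marsh camp with the cut-bot.
3. Warden goes to the dry ground with the cut-bot and the weld-bot.
4. Warden goes back to the marsh camp with the cut-bot.
5. Warden goes to the dry ground with the cut-bot and the scan-bot.
6. Warden goes back to the marsh camp with the cut-bot.
7. Warden goes to the dry ground with the cut-bot and the paint-bot.
8. Warden goes back to the marsh camp with the cut-bot.
9. Warden goes to the dry ground with the haul-bot and the pack-bot.
10. Warden goes back to the marsh camp with the drill-bot.
11. Warden goes to the dry ground with the cut-bot and the drill-bot.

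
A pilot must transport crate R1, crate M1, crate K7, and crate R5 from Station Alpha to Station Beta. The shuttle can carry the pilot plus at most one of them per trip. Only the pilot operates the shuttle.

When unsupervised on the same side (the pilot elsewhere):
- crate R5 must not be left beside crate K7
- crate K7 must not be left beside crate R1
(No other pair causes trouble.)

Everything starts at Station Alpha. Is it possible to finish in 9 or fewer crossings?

Yes — this plan uses 9 crossings (≤ 9):
1. Pilot goes to Station Beta with crate K7.  [Station Alpha: crate M1, crate R1, crate R5 | Station Beta: crate K7]
2. Pilot goes back to Station Alpha alone.  [Station Alpha: crate M1, crate R1, crate R5 | Station Beta: crate K7]
3. Pilot goes to Station Beta with crate R1.  [Station Alpha: crate M1, crate R5 | Station Beta: crate K7, crate R1]
4. Pilot goes back to Station Alpha with crate K7.  [Station Alpha: crate K7, crate M1, crate R5 | Station Beta: crate R1]
5. Pilot goes to Station Beta with crate R5.  [Station Alpha: crate K7, crate M1 | Station Beta: crate R1, crate R5]
6. Pilot goes back to Station Alpha alone.  [Station Alpha: crate K7, crate M1 | Station Beta: crate R1, crate R5]
7. Pilot goes to Station Beta with crate M1.  [Station Alpha: crate K7 | Station Beta: crate M1, crate R1, crate R5]
8. Pilot goes back to Station Alpha alone.  [Station Alpha: crate K7 | Station Beta: crate M1, crate R1, crate R5]
9. Pilot goes to Station Beta with crate K7.  [Station Alpha: — | Station Beta: crate K7, crate M1, crate R1, crate R5]

Yes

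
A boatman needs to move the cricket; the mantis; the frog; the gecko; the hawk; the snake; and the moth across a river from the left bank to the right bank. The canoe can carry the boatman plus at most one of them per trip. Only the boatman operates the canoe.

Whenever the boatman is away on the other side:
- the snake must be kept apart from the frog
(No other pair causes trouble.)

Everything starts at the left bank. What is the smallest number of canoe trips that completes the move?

Counting alone: the boatman can take at most 1 across per trip to the right bank, so moving all 7 needs at least 7 loaded trips out, with a return between consecutive ones — at least 13 crossings.
The plan below uses exactly 13 crossings, so it is optimal:
1. Boatman goes to the right bank with the frog.
2. Boatman goes back to the left bank alone.
3. Boatman goes to the right bank with the cricket.
4. Boatman goes back to the left bank alone.
5. Boatman goes to the right bank with the mantis.
6. Boatman goes back to the left bank alone.
7. Boatman goes to the right bank with the gecko.
8. Boatman goes back to the left bank alone.
9. Boatman goes to the right bank with the hawk.
10. Boatman goes back to the left bank alone.
11. Boatman goes to the right bank with the moth.
12. Boatman goes back to the left bank alone.
13. Boatman goes to the right bank with the snake.

13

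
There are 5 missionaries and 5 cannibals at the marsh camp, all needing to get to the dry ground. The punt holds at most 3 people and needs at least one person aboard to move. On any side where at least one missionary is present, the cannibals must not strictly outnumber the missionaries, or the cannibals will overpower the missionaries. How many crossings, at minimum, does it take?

Counting alone: each trip to the dry ground takes at most 3 across and each return brings at least 1 back, so after t trips out (and t−1 returns) at most 3t − (t−1) of the 10 are across; that first reaches 10 at t = 5, so at least 9 crossings are needed.
The safety rule pushes this higher. Following every safe sequence of crossings, the most of the 10 that can be at the dry ground as the punt arrives there on crossing 9 is 9 — never all 10.
So no plan with fewer than 11 crossings exists, and this one achieves 11:
1. 2 cannibals → the dry ground.  (the marsh camp: 5M 3C; the dry ground: 0M 2C)
2. 1 cannibal ← the marsh camp.  (the marsh camp: 5M 4C; the dry ground: 0M 1C)
3. 3 cannibals → the dry ground.  (the marsh camp: 5M 1C; the dry ground: 0M 4C)
4. 1 cannibal ← the marsh camp.  (the marsh camp: 5M 2C; the dry ground: 0M 3C)
5. 3 missionaries → the dry ground.  (the marsh camp: 2M 2C; the dry ground: 3M 3C)
6. 1 missionary and 1 cannibal ← the marsh camp.  (the marsh camp: 3M 3C; the dry ground: 2M 2C)
7. 3 missionaries → the dry ground.  (the marsh camp: 0M 3C; the dry ground: 5M 2C)
8. 1 cannibal ← the marsh camp.  (the marsh camp: 0M 4C; the dry ground: 5M 1C)
9. 2 cannibals → the dry ground.  (the marsh camp: 0M 2C; the dry ground: 5M 3C)
10. 1 cannibal ← the marsh camp.  (the marsh camp: 0M 3C; the dry ground: 5M 2C)
11. 3 cannibals → the dry ground.  (the marsh camp: 0M 0C; the dry ground: 5M 5C)

11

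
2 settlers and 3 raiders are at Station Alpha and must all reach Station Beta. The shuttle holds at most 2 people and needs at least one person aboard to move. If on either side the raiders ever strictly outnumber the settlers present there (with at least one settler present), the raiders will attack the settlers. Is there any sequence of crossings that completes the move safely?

The raiders already outnumber the settlers at Station Alpha before anyone moves, so the starting position itself is disallowed.

No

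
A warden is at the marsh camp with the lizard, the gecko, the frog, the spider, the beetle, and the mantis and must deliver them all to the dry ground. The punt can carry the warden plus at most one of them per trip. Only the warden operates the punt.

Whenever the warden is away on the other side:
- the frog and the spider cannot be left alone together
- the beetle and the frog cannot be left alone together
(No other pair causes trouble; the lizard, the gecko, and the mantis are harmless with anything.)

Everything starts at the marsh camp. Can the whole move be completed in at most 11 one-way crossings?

Counting alone: the warden can take at most 1 across per trip to the dry ground, so moving all 6 needs at least 6 loaded trips out, with a return between consecutive ones — at least 11 crossings.
The safety rule pushes this higher. Following every safe sequence of crossings, the most of the 6 that can be at the dry ground as the punt arrives there on crossing 11 is 5 — never all 6.
So the move cannot be finished within 11 crossings. (The shortest complete plan takes 13:)
1. Warden goes to the dry ground with the frog.
2. Warden goes back to the marsh camp alone.
3. Warden goes to the dry ground with the lizard.
4. Warden goes back to the marsh camp alone.
5. Warden goes to the dry ground with the gecko.
6. Warden goes back to the marsh camp alone.
7. Warden goes to the dry ground with the spider.
8. Warden goes back to the marsh camp with the frog.
9. Warden goes to the dry ground with the beetle.
10. Warden goes back to the marsh camp alone.
11. Warden goes to the dry ground with the mantis.
12. Warden goes back to the marsh camp alone.
13. Warden goes to the dry ground with the frog.

No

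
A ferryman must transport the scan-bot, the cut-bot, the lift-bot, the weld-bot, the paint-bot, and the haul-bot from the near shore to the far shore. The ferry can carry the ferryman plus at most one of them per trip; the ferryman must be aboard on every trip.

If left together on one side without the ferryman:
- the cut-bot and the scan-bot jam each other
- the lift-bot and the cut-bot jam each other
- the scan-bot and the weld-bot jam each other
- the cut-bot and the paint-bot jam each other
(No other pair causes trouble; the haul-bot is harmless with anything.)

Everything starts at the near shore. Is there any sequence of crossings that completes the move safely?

Whatever the first load, the items left behind include a forbidden pair without the ferryman. No opening move is safe, so no plan exists.

No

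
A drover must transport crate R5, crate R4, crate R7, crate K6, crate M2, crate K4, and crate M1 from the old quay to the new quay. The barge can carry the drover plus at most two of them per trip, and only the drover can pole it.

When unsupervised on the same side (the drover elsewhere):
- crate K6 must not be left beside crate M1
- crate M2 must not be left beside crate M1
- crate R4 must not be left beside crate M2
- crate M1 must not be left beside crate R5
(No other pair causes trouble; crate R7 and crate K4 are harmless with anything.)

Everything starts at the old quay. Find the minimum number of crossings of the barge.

Counting alone: the drover can take at most 2 across per trip to the new quay, so moving all 7 needs at least 4 loaded trips out, with a return between consecutive ones — at least 7 crossings.
The plan below uses exactly 7 crossings, so it is optimal:
1. Drover goes to the new quay with crate M1 and crate R4.
2. Drover goes back to the old quay alone.
3. Drover goes to the new quay with crate K4 and crate R7.
4. Drover goes back to the old quay alone.
5. Drover goes to the new quay with crate K6 and crate R5.
6. Drover goes back to the old quay with crate M1.
7. Drover goes to the new quay with crate M1 and crate M2.

7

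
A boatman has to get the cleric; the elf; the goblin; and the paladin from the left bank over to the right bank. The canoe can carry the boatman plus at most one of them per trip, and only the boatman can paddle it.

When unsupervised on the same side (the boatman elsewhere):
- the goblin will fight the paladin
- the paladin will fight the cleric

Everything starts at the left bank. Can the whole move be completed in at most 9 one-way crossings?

Yes

Yes — this plan uses 9 crossings (≤ 9):
1. Boatman goes to the right bank with the paladin.  [the left bank: the cleric, the elf, the goblin | the right bank: the paladin]
2. Boatman goes back to the left bank alone.  [the left bank: the cleric, the elf, the goblin | the right bank: the paladin]
3. Boatman goes to the right bank with the cleric.  [the left bank: the elf, the goblin | the right bank: the cleric, the paladin]
4. Boatman goes back to the left bank with the paladin.  [the left bank: the elf, the goblin, the paladin | the right bank: the cleric]
5. Boatman goes to the right bank with the goblin.  [the left bank: the elf, the paladin | the right bank: the cleric, the goblin]
6. Boatman goes back to the left bank alone.  [the left bank: the elf, the paladin | the right bank: the cleric, the goblin]
7. Boatman goes to the right bank with the elf.  [the left bank: the paladin | the right bank: the cleric, the elf, the goblin]
8. Boatman goes back to the left bank alone.  [the left bank: the paladin | the right bank: the cleric, the elf, the goblin]
9. Boatman goes to the right bank with the paladin.  [the left bank: — | the right bank: the cleric, the elf, the goblin, the paladin]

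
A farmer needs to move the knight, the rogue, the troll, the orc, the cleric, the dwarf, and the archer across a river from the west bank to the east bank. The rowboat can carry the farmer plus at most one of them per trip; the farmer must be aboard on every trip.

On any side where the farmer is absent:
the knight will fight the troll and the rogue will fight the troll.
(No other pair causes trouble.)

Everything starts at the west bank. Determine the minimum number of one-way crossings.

15

Counting alone: the farmer can take at most 1 across per trip to the east bank, so moving all 7 needs at least 7 loaded trips out, with a return between consecutive ones — at least 13 crossings.
The safety rule pushes this higher. Following every safe sequence of crossings, the most of the 7 that can be at the east bank as the rowboat arrives there on crossing 13 is 6 — never all 7.
So no plan with fewer than 15 crossings exists, and this one achieves 15:
1. Farmer goes to the east bank with the troll.
2. Farmer goes back to the west bank alone.
3. Farmer goes to the east bank with the knight.
4. Farmer goes back to the west bank with the troll.
5. Farmer goes to the east bank with the rogue.
6. Farmer goes back to the west bank alone.
7. Farmer goes to the east bank with the orc.
8. Farmer goes back to the west bank alone.
9. Farmer goes to the east bank with the cleric.
10. Farmer goes back to the west bank alone.
11. Farmer goes to the east bank with the dwarf.
12. Farmer goes back to the west bank alone.
13. Farmer goes to the east bank with the archer.
14. Farmer goes back to the west bank alone.
15. Farmer goes to the east bank with the troll.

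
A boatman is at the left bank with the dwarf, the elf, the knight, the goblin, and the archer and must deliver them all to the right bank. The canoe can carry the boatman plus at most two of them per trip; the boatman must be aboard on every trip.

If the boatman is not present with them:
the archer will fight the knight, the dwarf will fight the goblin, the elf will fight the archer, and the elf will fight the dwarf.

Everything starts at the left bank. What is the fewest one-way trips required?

Counting alone: the boatman can take at most 2 across per trip to the right bank, so moving all 5 needs at least 3 loaded trips out, with a return between consecutive ones — at least 5 crossings.
The safety rule pushes this higher. Following every safe sequence of crossings, the most of the 5 that can be at the right bank as the canoe arrives there on crossing 5 is 4 — never all 5.
So no plan with fewer than 7 crossings exists, and this one achieves 7:
1. Boatman goes to the right bank with the archer and the dwarf.  [the left bank: the elf, the goblin, the knight | the right bank: the archer, the dwarf]
2. Boatman goes back to the left bank alone.  [the left bank: the elf, the goblin, the knight | the right bank: the archer, the dwarf]
3. Boatman goes to the right bank with the elf.  [the left bank: the goblin, the knight | the right bank: the archer, the dwarf, the elf]
4. Boatman goes back to the left bank with the archer and the dwarf.  [the left bank: the archer, the dwarf, the goblin, the knight | the right bank: the elf]
5. Boatman goes to the right bank with the goblin and the knight.  [the left bank: the archer, the dwarf | the right bank: the elf, the goblin, the knight]
6. Boatman goes back to the left bank alone.  [the left bank: the archer, the dwarf | the right bank: the elf, the goblin, the knight]
7. Boatman goes to the right bank with the archer and the dwarf.  [the left bank: — | the right bank: the archer, the dwarf, the elf, the goblin, the knight]

7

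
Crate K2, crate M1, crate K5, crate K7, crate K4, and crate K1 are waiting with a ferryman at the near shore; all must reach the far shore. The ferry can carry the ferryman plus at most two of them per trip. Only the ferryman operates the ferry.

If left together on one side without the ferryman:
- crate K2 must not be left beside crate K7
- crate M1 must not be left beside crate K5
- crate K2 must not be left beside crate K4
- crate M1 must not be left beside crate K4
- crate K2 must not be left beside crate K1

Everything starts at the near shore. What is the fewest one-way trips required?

Counting alone: the ferryman can take at most 2 across per trip to the far shore, so moving all 6 needs at least 3 loaded trips out, with a return between consecutive ones — at least 5 crossings.
The safety rule pushes this higher. Following every safe sequence of crossings, the most of the 6 that can be at the far shore as the ferry arrives there on crossing 5 is 5 — never all 6.
So no plan with fewer than 7 crossings exists, and this one achieves 7:
1. Ferryman goes to the far shore with crate K2 and crate M1.  [the near shore: crate K1, crate K4, crate K5, crate K7 | the far shore: crate K2, crate M1]
2. Ferryman goes back to the near shore alone.  [the near shore: crate K1, crate K4, crate K5, crate K7 | the far shore: crate K2, crate M1]
3. Ferryman goes to the far shore with crate K5 and crate K7.  [the near shore: crate K1, crate K4 | the far shore: crate K2, crate K5, crate K7, crate M1]
4. Ferryman goes back to the near shore with crate K2 and crate M1.  [the near shore: crate K1, crate K2, crate K4, crate M1 | the far shore: crate K5, crate K7]
5. Ferryman goes to the far shore with crate K1 and crate K4.  [the near shore: crate K2, crate M1 | the far shore: crate K1, crate K4, crate K5, crate K7]
6. Ferryman goes back to the near shore alone.  [the near shore: crate K2, crate M1 | the far shore: crate K1, crate K4, crate K5, crate K7]
7. Ferryman goes to the far shore with crate K2 and crate M1.  [the near shore: — | the far shore: crate K1, crate K2, crate K4, crate K5, crate K7, crate M1]

7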